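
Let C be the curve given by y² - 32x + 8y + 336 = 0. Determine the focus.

(18, -4)

Only y is squared. Complete the square in y: (y + 4)² = 32(x - 10).
Vertex (10, -4); 4p = 32 so p = 8. Opens right.
Focus is p units from the vertex along the axis: (h + p, k).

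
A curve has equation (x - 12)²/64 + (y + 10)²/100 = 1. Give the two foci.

(12, -16) and (12, -4)

Center (12, -10). The larger denominator 100 sits under the y-term, so the major axis is vertical; a² = 100, b² = 64.
c² = a² - b² = 100 - 64 = 36, so c = 6.
Foci lie on the vertical axis through the center: (h, k ± c).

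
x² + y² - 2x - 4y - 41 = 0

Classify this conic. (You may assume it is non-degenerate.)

circle

No xy term. Coefficients of x² and y² are A = 1, C = 1.
A = C (same sign) ⇒ circle.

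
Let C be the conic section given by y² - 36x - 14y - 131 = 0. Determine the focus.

(4, 7)

Only y is squared. Complete the square in y: (y - 7)² = 36(x + 5).
Vertex (-5, 7); 4p = 36 so p = 9. Opens right.
Focus is p units from the vertex along the axis: (h + p, k).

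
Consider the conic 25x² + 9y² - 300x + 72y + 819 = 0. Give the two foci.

Group the x- and y-terms: 25(x² - 12x) + 9(y² + 8y) = -819
25(x - 6)² + 9(y + 4)² = -819 + 900 + 144 = 225
Dividing both sides by 225: (x - 6)²/9 + (y + 4)²/25 = 1
Ellipse, center (6, -4), major axis vertical; a² = 25, b² = 9.
c² = a² - b² = 25 - 9 = 16, so c = 4.
Foci lie on the vertical axis through the center: (h, k ± c).

(6, -8) and (6, 0)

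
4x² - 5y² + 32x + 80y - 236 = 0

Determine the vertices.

Group the x- and y-terms: 4(x² + 8x) -5(y² - 16y) = 236
Completing the square gives 4(x + 4)² -5(y - 8)² = 236 + 64 - 320 = -20.
Divide through by -20 to get (y - 8)²/4 - (x + 4)²/5 = 1.
Hyperbola, center (-4, 8), transverse axis vertical; a² = 4, b² = 5.
a = 2. Vertices at (h, k ± a).

(-4, 6) and (-4, 10)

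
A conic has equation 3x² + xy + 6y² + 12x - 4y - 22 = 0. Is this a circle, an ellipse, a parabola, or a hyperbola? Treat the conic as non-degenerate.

A = 3, B = 1, C = 6.
Discriminant B² − 4AC = 1² − 4·3·6 = -71.
B² − 4AC < 0 ⇒ ellipse.

ellipse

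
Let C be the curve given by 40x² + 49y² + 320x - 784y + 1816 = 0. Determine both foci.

(-7, 8) and (-1, 8)

Group the x- and y-terms: 40(x² + 8x) + 49(y² - 16y) = -1816
Complete the square: 40(x + 4)² + 49(y - 8)² = -1816 + 640 + 3136 = 1960
Divide through by 1960 to get (x + 4)²/49 + (y - 8)²/40 = 1.
Ellipse, center (-4, 8), major axis horizontal; a² = 49, b² = 40.
c² = a² - b² = 49 - 40 = 9, so c = 3.
Foci lie on the horizontal axis through the center: (h ± c, k).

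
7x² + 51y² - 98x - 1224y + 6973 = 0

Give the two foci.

Group: 7(x² - 14x) + 51(y² - 24y) = -6973
Complete the square: 7(x - 7)² + 51(y - 12)² = -6973 + 343 + 7344 = 714
Divide through by 714 to get (x - 7)²/102 + (y - 12)²/14 = 1.
Ellipse, center (7, 12), major axis horizontal; a² = 102, b² = 14.
c² = a² - b² = 102 - 14 = 88, so c = 2√22.
Foci lie on the horizontal axis through the center: (h ± c, k).

(7 - 2√22, 12) and (7 + 2√22, 12)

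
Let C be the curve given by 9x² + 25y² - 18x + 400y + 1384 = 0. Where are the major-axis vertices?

(-4, -8) and (6, -8)

Group the x- and y-terms: 9(x² - 2x) + 25(y² + 16y) = -1384
Complete the square: 9(x - 1)² + 25(y + 8)² = -1384 + 9 + 1600 = 225
Divide by 225: (x - 1)²/25 + (y + 8)²/9 = 1
Ellipse, center (1, -8), major axis horizontal; a² = 25, b² = 9.
a = 5. Vertices at (h ± a, k).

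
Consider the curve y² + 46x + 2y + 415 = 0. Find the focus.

(-41/2, -1)

Only y is squared. Complete the square in y: (y + 1)² = -46(x + 9).
Vertex (-9, -1); 4p = -46 so p = -23/2. Opens left.
Focus is p units from the vertex along the axis: (h + p, k).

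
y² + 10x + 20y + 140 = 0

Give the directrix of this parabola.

Only y is squared. Complete the square in y: (y + 10)² = -10(x + 4).
Vertex (-4, -10); 4p = -10 so p = -5/2. Opens left.
Directrix is the vertical line x = h − p = -4 − (-5/2) = -3/2.

x = -3/2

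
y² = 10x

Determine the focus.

Vertex (0, 0); 4p = 10 so p = 5/2. Opens right.
Focus is p units from the vertex along the axis: (h + p, k).

(5/2, 0)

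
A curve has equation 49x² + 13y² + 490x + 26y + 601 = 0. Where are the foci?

(-5, -7) and (-5, 5)

Group: 49(x² + 10x) + 13(y² + 2y) = -601
Complete the square in x and y: 49(x + 5)² + 13(y + 1)² = -601 + 1225 + 13 = 637
Divide by 637: (x + 5)²/13 + (y + 1)²/49 = 1
Ellipse, center (-5, -1), major axis vertical; a² = 49, b² = 13.
c² = a² - b² = 49 - 13 = 36, so c = 6.
Foci lie on the vertical axis through the center: (h, k ± c).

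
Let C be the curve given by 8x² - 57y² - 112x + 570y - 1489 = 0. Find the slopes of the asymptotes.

Collect terms: 8(x² - 14x) -57(y² - 10y) = 1489
Complete the square: 8(x - 7)² -57(y - 5)² = 1489 + 392 - 1425 = 456
Divide through by 456 to get (x - 7)²/57 - (y - 5)²/8 = 1.
Hyperbola, center (7, 5), transverse axis horizontal; a² = 57, b² = 8.
For a horizontal hyperbola the asymptotes have slope ±b/a.
Here that is ±2√2/√57 = ±2√114/57.

2√114/57 and -2√114/57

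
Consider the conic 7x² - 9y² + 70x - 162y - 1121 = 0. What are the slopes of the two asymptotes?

Rearranging, 7(x² + 10x) -9(y² + 18y) = 1121.
Completing the square gives 7(x + 5)² -9(y + 9)² = 1121 + 175 - 729 = 567.
Divide by 567: (x + 5)²/81 - (y + 9)²/63 = 1
Hyperbola, center (-5, -9), transverse axis horizontal; a² = 81, b² = 63.
For a horizontal hyperbola the asymptotes have slope ±b/a.
Here that is ±3√7/9 = ±√7/3.

√7/3 and -√7/3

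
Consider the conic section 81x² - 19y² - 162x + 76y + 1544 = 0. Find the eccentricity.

Group: 81(x² - 2x) -19(y² - 4y) = -1544
Complete the square: 81(x - 1)² -19(y - 2)² = -1544 + 81 - 76 = -1539
Divide through by -1539 to get (y - 2)²/81 - (x - 1)²/19 = 1.
Hyperbola, center (1, 2), transverse axis vertical; a² = 81, b² = 19.
c² = a² + b² = 100, so c = 10.
e = c/a = 10/9.

e = 10/9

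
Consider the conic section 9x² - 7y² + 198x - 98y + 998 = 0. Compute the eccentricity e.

e = 4/3

Rearranging, 9(x² + 22x) -7(y² + 14y) = -998.
Completing the square gives 9(x + 11)² -7(y + 7)² = -998 + 1089 - 343 = -252.
Divide through by -252 to get (y + 7)²/36 - (x + 11)²/28 = 1.
Hyperbola, center (-11, -7), transverse axis vertical; a² = 36, b² = 28.
c² = a² + b² = 64, so c = 8.
e = c/a = 8/6 = 4/3.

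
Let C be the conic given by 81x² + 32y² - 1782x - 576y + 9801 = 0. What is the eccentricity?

e = 7/9

Group: 81(x² - 22x) + 32(y² - 18y) = -9801
Completing the square gives 81(x - 11)² + 32(y - 9)² = -9801 + 9801 + 2592 = 2592.
Dividing both sides by 2592: (x - 11)²/32 + (y - 9)²/81 = 1
Ellipse, center (11, 9), major axis vertical; a² = 81, b² = 32.
c² = a² - b² = 49, so c = 7.
e = c/a = 7/9.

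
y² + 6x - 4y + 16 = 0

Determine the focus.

(-7/2, 2)

Only y is squared. Complete the square in y: (y - 2)² = -6(x + 2).
Vertex (-2, 2); 4p = -6 so p = -3/2. Opens left.
Focus is p units from the vertex along the axis: (h + p, k).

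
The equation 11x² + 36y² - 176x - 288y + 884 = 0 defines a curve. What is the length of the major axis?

Collect terms: 11(x² - 16x) + 36(y² - 8y) = -884
Complete the square in x and y: 11(x - 8)² + 36(y - 4)² = -884 + 704 + 576 = 396
Divide by 396: (x - 8)²/36 + (y - 4)²/11 = 1
Ellipse, center (8, 4), major axis horizontal; a² = 36, b² = 11.
a² = 36 so a = 6; the major axis has length 2a = 12.

12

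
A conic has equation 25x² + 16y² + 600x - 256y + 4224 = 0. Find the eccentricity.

e = 3/5

Group: 25(x² + 24x) + 16(y² - 16y) = -4224
25(x + 12)² + 16(y - 8)² = -4224 + 3600 + 1024 = 400
Divide through by 400 to get (x + 12)²/16 + (y - 8)²/25 = 1.
Ellipse, center (-12, 8), major axis vertical; a² = 25, b² = 16.
c² = a² - b² = 9, so c = 3.
e = c/a = 3/5.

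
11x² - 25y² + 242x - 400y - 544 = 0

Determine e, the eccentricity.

Group: 11(x² + 22x) -25(y² + 16y) = 544
Complete the square: 11(x + 11)² -25(y + 8)² = 544 + 1331 - 1600 = 275
Divide through by 275 to get (x + 11)²/25 - (y + 8)²/11 = 1.
Hyperbola, center (-11, -8), transverse axis horizontal; a² = 25, b² = 11.
c² = a² + b² = 36, so c = 6.
e = c/a = 6/5.

e = 6/5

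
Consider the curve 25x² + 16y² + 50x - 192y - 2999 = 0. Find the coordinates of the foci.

Rearranging, 25(x² + 2x) + 16(y² - 12y) = 2999.
Complete the square: 25(x + 1)² + 16(y - 6)² = 2999 + 25 + 576 = 3600
Dividing both sides by 3600: (x + 1)²/144 + (y - 6)²/225 = 1
Ellipse, center (-1, 6), major axis vertical; a² = 225, b² = 144.
c² = a² - b² = 225 - 144 = 81, so c = 9.
Foci lie on the vertical axis through the center: (h, k ± c).

(-1, -3) and (-1, 15)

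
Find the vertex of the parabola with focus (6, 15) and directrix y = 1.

(6, 8)

The vertex is the midpoint between the focus and the directrix along the axis of symmetry.
Axis is vertical (directrix is horizontal). Vertex y-coordinate = (15 + 1)/2 = 8; x-coordinate = 6.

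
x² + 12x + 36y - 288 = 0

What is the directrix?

Only x is squared. Complete the square in x: (x + 6)² = -36(y - 9).
Vertex (-6, 9); 4p = -36 so p = -9. Opens down.
Directrix is the horizontal line y = k − p = 9 − (-9) = 18.

y = 18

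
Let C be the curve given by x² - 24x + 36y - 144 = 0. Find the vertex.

(12, 8)

Only x is squared. Complete the square in x: (x - 12)² = -36(y - 8).
Vertex (12, 8); 4p = -36 so p = -9. Opens down.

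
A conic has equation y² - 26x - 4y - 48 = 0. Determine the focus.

(9/2, 2)

Only y is squared. Complete the square in y: (y - 2)² = 26(x + 2).
Vertex (-2, 2); 4p = 26 so p = 13/2. Opens right.
Focus is p units from the vertex along the axis: (h + p, k).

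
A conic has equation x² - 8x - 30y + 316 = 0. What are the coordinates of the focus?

(4, 35/2)

Only x is squared. Complete the square in x: (x - 4)² = 30(y - 10).
Vertex (4, 10); 4p = 30 so p = 15/2. Opens up.
Focus is p units from the vertex along the axis: (h, k + p).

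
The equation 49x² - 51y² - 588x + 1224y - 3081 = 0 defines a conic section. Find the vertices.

(6, 5) and (6, 19)

Rearranging, 49(x² - 12x) -51(y² - 24y) = 3081.
Completing the square gives 49(x - 6)² -51(y - 12)² = 3081 + 1764 - 7344 = -2499.
Divide through by -2499 to get (y - 12)²/49 - (x - 6)²/51 = 1.
Hyperbola, center (6, 12), transverse axis vertical; a² = 49, b² = 51.
a = 7. Vertices at (h, k ± a).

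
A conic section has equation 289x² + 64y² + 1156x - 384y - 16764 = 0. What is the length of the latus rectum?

128/17

289(x² + 4x) + 64(y² - 6y) = 16764
Complete the square in x and y: 289(x + 2)² + 64(y - 3)² = 16764 + 1156 + 576 = 18496
Divide through by 18496 to get (x + 2)²/64 + (y - 3)²/289 = 1.
Ellipse, center (-2, 3), major axis vertical; a² = 289, b² = 64.
Latus rectum length = 2b²/a = 2·64/17 = 128/17.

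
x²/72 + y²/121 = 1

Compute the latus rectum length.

144/11

Center (0, 0). The larger denominator 121 sits under the y-term, so the major axis is vertical; a² = 121, b² = 72.
Latus rectum length = 2b²/a = 2·72/11 = 144/11.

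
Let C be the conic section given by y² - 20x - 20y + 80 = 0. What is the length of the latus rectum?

20

Only y is squared. Complete the square in y: (y - 10)² = 20(x + 1).
Vertex (-1, 10); 4p = 20 so p = 5. Opens right.
Latus rectum length = |4p| = 20.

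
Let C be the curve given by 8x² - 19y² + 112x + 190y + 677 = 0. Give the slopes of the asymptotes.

2√38/19 and -2√38/19

Group: 8(x² + 14x) -19(y² - 10y) = -677
Completing the square gives 8(x + 7)² -19(y - 5)² = -677 + 392 - 475 = -760.
Dividing both sides by -760: (y - 5)²/40 - (x + 7)²/95 = 1
Hyperbola, center (-7, 5), transverse axis vertical; a² = 40, b² = 95.
For a vertical hyperbola the asymptotes have slope ±a/b.
Here that is ±2√10/√95 = ±2√38/19.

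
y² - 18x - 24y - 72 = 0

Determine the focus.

(-15/2, 12)

Only y is squared. Complete the square in y: (y - 12)² = 18(x + 12).
Vertex (-12, 12); 4p = 18 so p = 9/2. Opens right.
Focus is p units from the vertex along the axis: (h + p, k).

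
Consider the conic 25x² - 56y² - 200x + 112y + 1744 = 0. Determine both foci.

(4, -8) and (4, 10)

Rearranging, 25(x² - 8x) -56(y² - 2y) = -1744.
Complete the square in x and y: 25(x - 4)² -56(y - 1)² = -1744 + 400 - 56 = -1400
Dividing both sides by -1400: (y - 1)²/25 - (x - 4)²/56 = 1
Hyperbola, center (4, 1), transverse axis vertical; a² = 25, b² = 56.
c² = a² + b² = 25 + 56 = 81, so c = 9.
Foci lie on the vertical axis through the center: (h, k ± c).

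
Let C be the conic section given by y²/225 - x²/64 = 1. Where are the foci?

Center (0, 0). The positive term is the y-term, so the transverse axis is vertical; a² = 225, b² = 64.
c² = a² + b² = 225 + 64 = 289, so c = 17.
Foci lie on the vertical axis through the center: (h, k ± c).

(0, -17) and (0, 17)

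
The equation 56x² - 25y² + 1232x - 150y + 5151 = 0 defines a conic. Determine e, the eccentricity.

Group: 56(x² + 22x) -25(y² + 6y) = -5151
Completing the square gives 56(x + 11)² -25(y + 3)² = -5151 + 6776 - 225 = 1400.
Divide through by 1400 to get (x + 11)²/25 - (y + 3)²/56 = 1.
Hyperbola, center (-11, -3), transverse axis horizontal; a² = 25, b² = 56.
c² = a² + b² = 81, so c = 9.
e = c/a = 9/5.

e = 9/5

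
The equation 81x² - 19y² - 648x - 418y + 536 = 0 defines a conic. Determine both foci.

(4, -21) and (4, -1)

Collect terms: 81(x² - 8x) -19(y² + 22y) = -536
Complete the square in x and y: 81(x - 4)² -19(y + 11)² = -536 + 1296 - 2299 = -1539
Divide by -1539: (y + 11)²/81 - (x - 4)²/19 = 1
Hyperbola, center (4, -11), transverse axis vertical; a² = 81, b² = 19.
c² = a² + b² = 81 + 19 = 100, so c = 10.
Foci lie on the vertical axis through the center: (h, k ± c).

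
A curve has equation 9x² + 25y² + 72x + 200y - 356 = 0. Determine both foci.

Group the x- and y-terms: 9(x² + 8x) + 25(y² + 8y) = 356
9(x + 4)² + 25(y + 4)² = 356 + 144 + 400 = 900
Divide by 900: (x + 4)²/100 + (y + 4)²/36 = 1
Ellipse, center (-4, -4), major axis horizontal; a² = 100, b² = 36.
c² = a² - b² = 100 - 36 = 64, so c = 8.
Foci lie on the horizontal axis through the center: (h ± c, k).

(-12, -4) and (4, -4)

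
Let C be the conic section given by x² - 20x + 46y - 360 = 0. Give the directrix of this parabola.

y = 43/2

Only x is squared. Complete the square in x: (x - 10)² = -46(y - 10).
Vertex (10, 10); 4p = -46 so p = -23/2. Opens down.
Directrix is the horizontal line y = k − p = 10 − (-23/2) = 43/2.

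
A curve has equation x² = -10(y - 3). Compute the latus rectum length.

10

Vertex (0, 3); 4p = -10 so p = -5/2. Opens down.
Latus rectum length = |4p| = 10.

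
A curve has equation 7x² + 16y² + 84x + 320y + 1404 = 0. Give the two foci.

(-12, -10) and (0, -10)

Collect terms: 7(x² + 12x) + 16(y² + 20y) = -1404
7(x + 6)² + 16(y + 10)² = -1404 + 252 + 1600 = 448
Divide through by 448 to get (x + 6)²/64 + (y + 10)²/28 = 1.
Ellipse, center (-6, -10), major axis horizontal; a² = 64, b² = 28.
c² = a² - b² = 64 - 28 = 36, so c = 6.
Foci lie on the horizontal axis through the center: (h ± c, k).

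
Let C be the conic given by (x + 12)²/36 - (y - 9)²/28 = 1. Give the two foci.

Center (-12, 9). The positive term is the x-term, so the transverse axis is horizontal; a² = 36, b² = 28.
c² = a² + b² = 36 + 28 = 64, so c = 8.
Foci lie on the horizontal axis through the center: (h ± c, k).

(-20, 9) and (-4, 9)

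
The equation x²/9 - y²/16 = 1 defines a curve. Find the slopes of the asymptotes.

4/3 and -4/3

Center (0, 0). The positive term is the x-term, so the transverse axis is horizontal; a² = 9, b² = 16.
For a horizontal hyperbola the asymptotes have slope ±b/a.
Here that is ±4/3.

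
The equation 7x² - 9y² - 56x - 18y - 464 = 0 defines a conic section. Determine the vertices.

7(x² - 8x) -9(y² + 2y) = 464
Complete the square: 7(x - 4)² -9(y + 1)² = 464 + 112 - 9 = 567
Divide by 567: (x - 4)²/81 - (y + 1)²/63 = 1
Hyperbola, center (4, -1), transverse axis horizontal; a² = 81, b² = 63.
a = 9. Vertices at (h ± a, k).

(-5, -1) and (13, -1)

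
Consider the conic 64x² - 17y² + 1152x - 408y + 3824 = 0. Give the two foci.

(-9, -21) and (-9, -3)

Group: 64(x² + 18x) -17(y² + 24y) = -3824
Completing the square gives 64(x + 9)² -17(y + 12)² = -3824 + 5184 - 2448 = -1088.
Dividing both sides by -1088: (y + 12)²/64 - (x + 9)²/17 = 1
Hyperbola, center (-9, -12), transverse axis vertical; a² = 64, b² = 17.
c² = a² + b² = 64 + 17 = 81, so c = 9.
Foci lie on the vertical axis through the center: (h, k ± c).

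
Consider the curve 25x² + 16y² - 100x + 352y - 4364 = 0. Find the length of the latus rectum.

128/5

Rearranging, 25(x² - 4x) + 16(y² + 22y) = 4364.
Complete the square: 25(x - 2)² + 16(y + 11)² = 4364 + 100 + 1936 = 6400
Divide through by 6400 to get (x - 2)²/256 + (y + 11)²/400 = 1.
Ellipse, center (2, -11), major axis vertical; a² = 400, b² = 256.
Latus rectum length = 2b²/a = 2·256/20 = 128/5.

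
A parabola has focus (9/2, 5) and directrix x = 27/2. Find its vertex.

The vertex is the midpoint between the focus and the directrix along the axis of symmetry.
Axis is horizontal (directrix is vertical). Vertex x-coordinate = (9/2 + 27/2)/2 = 9; y-coordinate = 5.

(9, 5)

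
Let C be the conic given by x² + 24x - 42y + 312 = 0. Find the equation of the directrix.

y = -13/2

Only x is squared. Complete the square in x: (x + 12)² = 42(y - 4).
Vertex (-12, 4); 4p = 42 so p = 21/2. Opens up.
Directrix is the horizontal line y = k − p = 4 − (21/2) = -13/2.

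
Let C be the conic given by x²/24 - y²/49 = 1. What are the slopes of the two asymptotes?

Center (0, 0). The positive term is the x-term, so the transverse axis is horizontal; a² = 24, b² = 49.
For a horizontal hyperbola the asymptotes have slope ±b/a.
Here that is ±7/2√6 = ±7√6/12.

7√6/12 and -7√6/12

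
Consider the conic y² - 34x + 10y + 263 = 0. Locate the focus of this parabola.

(31/2, -5)

Only y is squared. Complete the square in y: (y + 5)² = 34(x - 7).
Vertex (7, -5); 4p = 34 so p = 17/2. Opens right.
Focus is p units from the vertex along the axis: (h + p, k).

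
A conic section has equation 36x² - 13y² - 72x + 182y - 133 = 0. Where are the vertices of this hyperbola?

Group: 36(x² - 2x) -13(y² - 14y) = 133
Complete the square in x and y: 36(x - 1)² -13(y - 7)² = 133 + 36 - 637 = -468
Divide by -468: (y - 7)²/36 - (x - 1)²/13 = 1
Hyperbola, center (1, 7), transverse axis vertical; a² = 36, b² = 13.
a = 6. Vertices at (h, k ± a).

(1, 1) and (1, 13)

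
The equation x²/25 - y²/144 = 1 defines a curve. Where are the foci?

Center (0, 0). The positive term is the x-term, so the transverse axis is horizontal; a² = 25, b² = 144.
c² = a² + b² = 25 + 144 = 169, so c = 13.
Foci lie on the horizontal axis through the center: (h ± c, k).

(-13, 0) and (13, 0)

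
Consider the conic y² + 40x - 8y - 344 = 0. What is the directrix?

Only y is squared. Complete the square in y: (y - 4)² = -40(x - 9).
Vertex (9, 4); 4p = -40 so p = -10. Opens left.
Directrix is the vertical line x = h − p = 9 − (-10) = 19.

x = 19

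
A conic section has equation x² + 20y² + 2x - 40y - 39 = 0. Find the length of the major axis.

4√15

Collect terms: (x² + 2x) + 20(y² - 2y) = 39
(x + 1)² + 20(y - 1)² = 39 + 1 + 20 = 60
Divide through by 60 to get (x + 1)²/60 + (y - 1)²/3 = 1.
Ellipse, center (-1, 1), major axis horizontal; a² = 60, b² = 3.
a² = 60 so a = 2√15; the major axis has length 2a = 4√15.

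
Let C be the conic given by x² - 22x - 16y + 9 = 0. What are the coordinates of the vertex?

Only x is squared. Complete the square in x: (x - 11)² = 16(y + 7).
Vertex (11, -7); 4p = 16 so p = 4. Opens up.

(11, -7)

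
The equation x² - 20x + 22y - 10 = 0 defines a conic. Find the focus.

(10, -1/2)

Only x is squared. Complete the square in x: (x - 10)² = -22(y - 5).
Vertex (10, 5); 4p = -22 so p = -11/2. Opens down.
Focus is p units from the vertex along the axis: (h, k + p).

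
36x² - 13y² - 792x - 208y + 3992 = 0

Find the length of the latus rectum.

13/3

Rearranging, 36(x² - 22x) -13(y² + 16y) = -3992.
Complete the square: 36(x - 11)² -13(y + 8)² = -3992 + 4356 - 832 = -468
Divide through by -468 to get (y + 8)²/36 - (x - 11)²/13 = 1.
Hyperbola, center (11, -8), transverse axis vertical; a² = 36, b² = 13.
Latus rectum length = 2b²/a = 2·13/6 = 13/3.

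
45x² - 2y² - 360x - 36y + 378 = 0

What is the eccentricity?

Group: 45(x² - 8x) -2(y² + 18y) = -378
45(x - 4)² -2(y + 9)² = -378 + 720 - 162 = 180
Divide by 180: (x - 4)²/4 - (y + 9)²/90 = 1
Hyperbola, center (4, -9), transverse axis horizontal; a² = 4, b² = 90.
c² = a² + b² = 94, so c = √94.
e = c/a = √94/2.

e = √94/2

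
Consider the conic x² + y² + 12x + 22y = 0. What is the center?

(x² + 12x) + (y² + 22y) = 0
Complete the square in x and y: (x + 6)² + (y + 11)² = 0 + 36 + 121 = 157
So (x + 6)² + (y + 11)² = 157.
Circle centered at (-6, -11) with r² = 157.

(-6, -11)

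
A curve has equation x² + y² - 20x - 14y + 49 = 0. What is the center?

(10, 7)

Group: (x² - 20x) + (y² - 14y) = -49
Complete the square in x and y: (x - 10)² + (y - 7)² = -49 + 100 + 49 = 100
So (x - 10)² + (y - 7)² = 100.
Circle centered at (10, 7) with r² = 100.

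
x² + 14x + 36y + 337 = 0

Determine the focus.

(-7, -17)

Only x is squared. Complete the square in x: (x + 7)² = -36(y + 8).
Vertex (-7, -8); 4p = -36 so p = -9. Opens down.
Focus is p units from the vertex along the axis: (h, k + p).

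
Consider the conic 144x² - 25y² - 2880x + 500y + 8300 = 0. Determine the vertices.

(5, 10) and (15, 10)

Group: 144(x² - 20x) -25(y² - 20y) = -8300
144(x - 10)² -25(y - 10)² = -8300 + 14400 - 2500 = 3600
Divide by 3600: (x - 10)²/25 - (y - 10)²/144 = 1
Hyperbola, center (10, 10), transverse axis horizontal; a² = 25, b² = 144.
a = 5. Vertices at (h ± a, k).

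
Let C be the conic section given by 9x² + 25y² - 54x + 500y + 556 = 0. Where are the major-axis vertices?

(-12, -10) and (18, -10)

Group: 9(x² - 6x) + 25(y² + 20y) = -556
Complete the square in x and y: 9(x - 3)² + 25(y + 10)² = -556 + 81 + 2500 = 2025
Divide through by 2025 to get (x - 3)²/225 + (y + 10)²/81 = 1.
Ellipse, center (3, -10), major axis horizontal; a² = 225, b² = 81.
a = 15. Vertices at (h ± a, k).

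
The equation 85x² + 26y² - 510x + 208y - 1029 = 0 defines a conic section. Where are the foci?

Group the x- and y-terms: 85(x² - 6x) + 26(y² + 8y) = 1029
85(x - 3)² + 26(y + 4)² = 1029 + 765 + 416 = 2210
Dividing both sides by 2210: (x - 3)²/26 + (y + 4)²/85 = 1
Ellipse, center (3, -4), major axis vertical; a² = 85, b² = 26.
c² = a² - b² = 85 - 26 = 59, so c = √59.
Foci lie on the vertical axis through the center: (h, k ± c).

(3, -4 - √59) and (3, -4 + √59)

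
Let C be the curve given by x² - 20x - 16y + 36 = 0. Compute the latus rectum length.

Only x is squared. Complete the square in x: (x - 10)² = 16(y + 4).
Vertex (10, -4); 4p = 16 so p = 4. Opens up.
Latus rectum length = |4p| = 16.

16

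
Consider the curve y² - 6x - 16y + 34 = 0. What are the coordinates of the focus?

(-7/2, 8)

Only y is squared. Complete the square in y: (y - 8)² = 6(x + 5).
Vertex (-5, 8); 4p = 6 so p = 3/2. Opens right.
Focus is p units from the vertex along the axis: (h + p, k).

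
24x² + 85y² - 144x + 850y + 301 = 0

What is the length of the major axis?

Group: 24(x² - 6x) + 85(y² + 10y) = -301
Completing the square gives 24(x - 3)² + 85(y + 5)² = -301 + 216 + 2125 = 2040.
Dividing both sides by 2040: (x - 3)²/85 + (y + 5)²/24 = 1
Ellipse, center (3, -5), major axis horizontal; a² = 85, b² = 24.
a² = 85 so a = √85; the major axis has length 2a = 2√85.

2√85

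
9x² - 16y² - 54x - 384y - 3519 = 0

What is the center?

Rearranging, 9(x² - 6x) -16(y² + 24y) = 3519.
Completing the square gives 9(x - 3)² -16(y + 12)² = 3519 + 81 - 2304 = 1296.
Divide by 1296: (x - 3)²/144 - (y + 12)²/81 = 1
Hyperbola with center (3, -12).

(3, -12)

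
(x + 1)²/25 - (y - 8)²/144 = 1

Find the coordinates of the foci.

(-14, 8) and (12, 8)

Center (-1, 8). The positive term is the x-term, so the transverse axis is horizontal; a² = 25, b² = 144.
c² = a² + b² = 25 + 144 = 169, so c = 13.
Foci lie on the horizontal axis through the center: (h ± c, k).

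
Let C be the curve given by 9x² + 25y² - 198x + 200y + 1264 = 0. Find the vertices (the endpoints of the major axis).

(6, -4) and (16, -4)

9(x² - 22x) + 25(y² + 8y) = -1264
9(x - 11)² + 25(y + 4)² = -1264 + 1089 + 400 = 225
Divide through by 225 to get (x - 11)²/25 + (y + 4)²/9 = 1.
Ellipse, center (11, -4), major axis horizontal; a² = 25, b² = 9.
a = 5. Vertices at (h ± a, k).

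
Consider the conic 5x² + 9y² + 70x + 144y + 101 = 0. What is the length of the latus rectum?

Group the x- and y-terms: 5(x² + 14x) + 9(y² + 16y) = -101
5(x + 7)² + 9(y + 8)² = -101 + 245 + 576 = 720
Divide through by 720 to get (x + 7)²/144 + (y + 8)²/80 = 1.
Ellipse, center (-7, -8), major axis horizontal; a² = 144, b² = 80.
Latus rectum length = 2b²/a = 2·80/12 = 40/3.

40/3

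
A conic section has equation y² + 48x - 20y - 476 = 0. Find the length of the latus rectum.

Only y is squared. Complete the square in y: (y - 10)² = -48(x - 12).
Vertex (12, 10); 4p = -48 so p = -12. Opens left.
Latus rectum length = |4p| = 48.

48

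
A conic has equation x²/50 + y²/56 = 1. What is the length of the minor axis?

Center (0, 0). The larger denominator 56 sits under the y-term, so the major axis is vertical; a² = 56, b² = 50.
b² = 50 so b = 5√2; the minor axis has length 2b = 10√2.

10√2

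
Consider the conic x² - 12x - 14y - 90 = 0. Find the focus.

(6, -11/2)

Only x is squared. Complete the square in x: (x - 6)² = 14(y + 9).
Vertex (6, -9); 4p = 14 so p = 7/2. Opens up.
Focus is p units from the vertex along the axis: (h, k + p).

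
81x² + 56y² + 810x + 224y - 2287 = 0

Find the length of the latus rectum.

112/9

81(x² + 10x) + 56(y² + 4y) = 2287
81(x + 5)² + 56(y + 2)² = 2287 + 2025 + 224 = 4536
Divide by 4536: (x + 5)²/56 + (y + 2)²/81 = 1
Ellipse, center (-5, -2), major axis vertical; a² = 81, b² = 56.
Latus rectum length = 2b²/a = 2·56/9 = 112/9.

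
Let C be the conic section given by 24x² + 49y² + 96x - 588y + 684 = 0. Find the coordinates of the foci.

24(x² + 4x) + 49(y² - 12y) = -684
24(x + 2)² + 49(y - 6)² = -684 + 96 + 1764 = 1176
Divide by 1176: (x + 2)²/49 + (y - 6)²/24 = 1
Ellipse, center (-2, 6), major axis horizontal; a² = 49, b² = 24.
c² = a² - b² = 49 - 24 = 25, so c = 5.
Foci lie on the horizontal axis through the center: (h ± c, k).

(-7, 6) and (3, 6)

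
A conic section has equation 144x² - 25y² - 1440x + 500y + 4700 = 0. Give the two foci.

(5, -3) and (5, 23)

Group: 144(x² - 10x) -25(y² - 20y) = -4700
144(x - 5)² -25(y - 10)² = -4700 + 3600 - 2500 = -3600
Divide by -3600: (y - 10)²/144 - (x - 5)²/25 = 1
Hyperbola, center (5, 10), transverse axis vertical; a² = 144, b² = 25.
c² = a² + b² = 144 + 25 = 169, so c = 13.
Foci lie on the vertical axis through the center: (h, k ± c).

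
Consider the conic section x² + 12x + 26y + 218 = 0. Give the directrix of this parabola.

Only x is squared. Complete the square in x: (x + 6)² = -26(y + 7).
Vertex (-6, -7); 4p = -26 so p = -13/2. Opens down.
Directrix is the horizontal line y = k − p = -7 − (-13/2) = -1/2.

y = -1/2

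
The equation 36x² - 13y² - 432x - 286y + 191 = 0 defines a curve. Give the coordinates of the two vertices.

(6, -17) and (6, -5)

Group the x- and y-terms: 36(x² - 12x) -13(y² + 22y) = -191
Complete the square in x and y: 36(x - 6)² -13(y + 11)² = -191 + 1296 - 1573 = -468
Divide through by -468 to get (y + 11)²/36 - (x - 6)²/13 = 1.
Hyperbola, center (6, -11), transverse axis vertical; a² = 36, b² = 13.
a = 6. Vertices at (h, k ± a).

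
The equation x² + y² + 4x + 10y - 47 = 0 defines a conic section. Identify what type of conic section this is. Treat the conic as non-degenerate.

No xy term. Coefficients of x² and y² are A = 1, C = 1.
A = C (same sign) ⇒ circle.

circle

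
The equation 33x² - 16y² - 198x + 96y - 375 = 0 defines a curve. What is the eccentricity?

33(x² - 6x) -16(y² - 6y) = 375
Completing the square gives 33(x - 3)² -16(y - 3)² = 375 + 297 - 144 = 528.
Divide through by 528 to get (x - 3)²/16 - (y - 3)²/33 = 1.
Hyperbola, center (3, 3), transverse axis horizontal; a² = 16, b² = 33.
c² = a² + b² = 49, so c = 7.
e = c/a = 7/4.

e = 7/4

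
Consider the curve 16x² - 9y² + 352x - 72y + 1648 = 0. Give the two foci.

(-16, -4) and (-6, -4)

Group: 16(x² + 22x) -9(y² + 8y) = -1648
Completing the square gives 16(x + 11)² -9(y + 4)² = -1648 + 1936 - 144 = 144.
Divide by 144: (x + 11)²/9 - (y + 4)²/16 = 1
Hyperbola, center (-11, -4), transverse axis horizontal; a² = 9, b² = 16.
c² = a² + b² = 9 + 16 = 25, so c = 5.
Foci lie on the horizontal axis through the center: (h ± c, k).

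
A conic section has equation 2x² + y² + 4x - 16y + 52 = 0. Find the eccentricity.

2(x² + 2x) + (y² - 16y) = -52
Complete the square in x and y: 2(x + 1)² + (y - 8)² = -52 + 2 + 64 = 14
Divide through by 14 to get (x + 1)²/7 + (y - 8)²/14 = 1.
Ellipse, center (-1, 8), major axis vertical; a² = 14, b² = 7.
c² = a² - b² = 7, so c = √7.
e = c/a = √7/√14 = √2/2.

e = √2/2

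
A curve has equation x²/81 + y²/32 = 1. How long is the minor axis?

Center (0, 0). The larger denominator 81 sits under the x-term, so the major axis is horizontal; a² = 81, b² = 32.
b² = 32 so b = 4√2; the minor axis has length 2b = 8√2.

8√2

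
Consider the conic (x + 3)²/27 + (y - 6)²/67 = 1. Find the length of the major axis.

Center (-3, 6). The larger denominator 67 sits under the y-term, so the major axis is vertical; a² = 67, b² = 27.
a² = 67 so a = √67; the major axis has length 2a = 2√67.

2√67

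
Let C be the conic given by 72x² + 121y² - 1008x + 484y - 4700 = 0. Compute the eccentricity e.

e = 7/11

Group the x- and y-terms: 72(x² - 14x) + 121(y² + 4y) = 4700
Complete the square: 72(x - 7)² + 121(y + 2)² = 4700 + 3528 + 484 = 8712
Divide through by 8712 to get (x - 7)²/121 + (y + 2)²/72 = 1.
Ellipse, center (7, -2), major axis horizontal; a² = 121, b² = 72.
c² = a² - b² = 49, so c = 7.
e = c/a = 7/11.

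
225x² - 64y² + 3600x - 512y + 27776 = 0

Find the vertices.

Group the x- and y-terms: 225(x² + 16x) -64(y² + 8y) = -27776
225(x + 8)² -64(y + 4)² = -27776 + 14400 - 1024 = -14400
Divide through by -14400 to get (y + 4)²/225 - (x + 8)²/64 = 1.
Hyperbola, center (-8, -4), transverse axis vertical; a² = 225, b² = 64.
a = 15. Vertices at (h, k ± a).

(-8, -19) and (-8, 11)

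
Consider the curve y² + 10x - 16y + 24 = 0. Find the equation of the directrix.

x = 13/2

Only y is squared. Complete the square in y: (y - 8)² = -10(x - 4).
Vertex (4, 8); 4p = -10 so p = -5/2. Opens left.
Directrix is the vertical line x = h − p = 4 − (-5/2) = 13/2.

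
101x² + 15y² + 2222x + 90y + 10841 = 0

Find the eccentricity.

e = √8686/101

101(x² + 22x) + 15(y² + 6y) = -10841
Complete the square in x and y: 101(x + 11)² + 15(y + 3)² = -10841 + 12221 + 135 = 1515
Dividing both sides by 1515: (x + 11)²/15 + (y + 3)²/101 = 1
Ellipse, center (-11, -3), major axis vertical; a² = 101, b² = 15.
c² = a² - b² = 86, so c = √86.
e = c/a = √86/√101 = √8686/101.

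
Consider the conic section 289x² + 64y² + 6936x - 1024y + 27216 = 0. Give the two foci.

(-12, -7) and (-12, 23)

Rearranging, 289(x² + 24x) + 64(y² - 16y) = -27216.
Complete the square: 289(x + 12)² + 64(y - 8)² = -27216 + 41616 + 4096 = 18496
Divide through by 18496 to get (x + 12)²/64 + (y - 8)²/289 = 1.
Ellipse, center (-12, 8), major axis vertical; a² = 289, b² = 64.
c² = a² - b² = 289 - 64 = 225, so c = 15.
Foci lie on the vertical axis through the center: (h, k ± c).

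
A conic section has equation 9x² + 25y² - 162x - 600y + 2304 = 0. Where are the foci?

Collect terms: 9(x² - 18x) + 25(y² - 24y) = -2304
Completing the square gives 9(x - 9)² + 25(y - 12)² = -2304 + 729 + 3600 = 2025.
Divide through by 2025 to get (x - 9)²/225 + (y - 12)²/81 = 1.
Ellipse, center (9, 12), major axis horizontal; a² = 225, b² = 81.
c² = a² - b² = 225 - 81 = 144, so c = 12.
Foci lie on the horizontal axis through the center: (h ± c, k).

(-3, 12) and (21, 12)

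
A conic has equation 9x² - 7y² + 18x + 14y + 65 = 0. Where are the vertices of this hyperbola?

(-1, -2) and (-1, 4)

Group the x- and y-terms: 9(x² + 2x) -7(y² - 2y) = -65
Completing the square gives 9(x + 1)² -7(y - 1)² = -65 + 9 - 7 = -63.
Divide by -63: (y - 1)²/9 - (x + 1)²/7 = 1
Hyperbola, center (-1, 1), transverse axis vertical; a² = 9, b² = 7.
a = 3. Vertices at (h, k ± a).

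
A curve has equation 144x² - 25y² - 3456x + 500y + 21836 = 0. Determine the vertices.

Group the x- and y-terms: 144(x² - 24x) -25(y² - 20y) = -21836
Complete the square in x and y: 144(x - 12)² -25(y - 10)² = -21836 + 20736 - 2500 = -3600
Divide by -3600: (y - 10)²/144 - (x - 12)²/25 = 1
Hyperbola, center (12, 10), transverse axis vertical; a² = 144, b² = 25.
a = 12. Vertices at (h, k ± a).

(12, -2) and (12, 22)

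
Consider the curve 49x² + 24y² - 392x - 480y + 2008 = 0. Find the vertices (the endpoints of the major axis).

49(x² - 8x) + 24(y² - 20y) = -2008
Complete the square in x and y: 49(x - 4)² + 24(y - 10)² = -2008 + 784 + 2400 = 1176
Divide by 1176: (x - 4)²/24 + (y - 10)²/49 = 1
Ellipse, center (4, 10), major axis vertical; a² = 49, b² = 24.
a = 7. Vertices at (h, k ± a).

(4, 3) and (4, 17)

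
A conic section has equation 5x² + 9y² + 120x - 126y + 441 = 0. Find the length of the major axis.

24

5(x² + 24x) + 9(y² - 14y) = -441
Complete the square: 5(x + 12)² + 9(y - 7)² = -441 + 720 + 441 = 720
Divide by 720: (x + 12)²/144 + (y - 7)²/80 = 1
Ellipse, center (-12, 7), major axis horizontal; a² = 144, b² = 80.
a² = 144 so a = 12; the major axis has length 2a = 24.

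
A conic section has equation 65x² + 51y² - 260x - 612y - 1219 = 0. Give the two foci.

Group the x- and y-terms: 65(x² - 4x) + 51(y² - 12y) = 1219
Complete the square: 65(x - 2)² + 51(y - 6)² = 1219 + 260 + 1836 = 3315
Dividing both sides by 3315: (x - 2)²/51 + (y - 6)²/65 = 1
Ellipse, center (2, 6), major axis vertical; a² = 65, b² = 51.
c² = a² - b² = 65 - 51 = 14, so c = √14.
Foci lie on the vertical axis through the center: (h, k ± c).

(2, 6 - √14) and (2, 6 + √14)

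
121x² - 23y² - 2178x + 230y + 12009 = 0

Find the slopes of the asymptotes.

121(x² - 18x) -23(y² - 10y) = -12009
Completing the square gives 121(x - 9)² -23(y - 5)² = -12009 + 9801 - 575 = -2783.
Divide by -2783: (y - 5)²/121 - (x - 9)²/23 = 1
Hyperbola, center (9, 5), transverse axis vertical; a² = 121, b² = 23.
For a vertical hyperbola the asymptotes have slope ±a/b.
Here that is ±11/√23 = ±11√23/23.

11√23/23 and -11√23/23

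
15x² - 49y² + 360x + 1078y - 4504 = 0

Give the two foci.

Group the x- and y-terms: 15(x² + 24x) -49(y² - 22y) = 4504
Completing the square gives 15(x + 12)² -49(y - 11)² = 4504 + 2160 - 5929 = 735.
Dividing both sides by 735: (x + 12)²/49 - (y - 11)²/15 = 1
Hyperbola, center (-12, 11), transverse axis horizontal; a² = 49, b² = 15.
c² = a² + b² = 49 + 15 = 64, so c = 8.
Foci lie on the horizontal axis through the center: (h ± c, k).

(-20, 11) and (-4, 11)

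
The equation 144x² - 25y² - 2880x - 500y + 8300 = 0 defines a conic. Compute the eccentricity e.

e = 13/5

Group the x- and y-terms: 144(x² - 20x) -25(y² + 20y) = -8300
Completing the square gives 144(x - 10)² -25(y + 10)² = -8300 + 14400 - 2500 = 3600.
Divide by 3600: (x - 10)²/25 - (y + 10)²/144 = 1
Hyperbola, center (10, -10), transverse axis horizontal; a² = 25, b² = 144.
c² = a² + b² = 169, so c = 13.
e = c/a = 13/5.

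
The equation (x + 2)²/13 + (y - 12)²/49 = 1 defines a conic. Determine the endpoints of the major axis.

Center (-2, 12). The larger denominator 49 sits under the y-term, so the major axis is vertical; a² = 49, b² = 13.
a = 7. Vertices at (h, k ± a).

(-2, 5) and (-2, 19)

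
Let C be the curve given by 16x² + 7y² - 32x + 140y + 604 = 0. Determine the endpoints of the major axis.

Group: 16(x² - 2x) + 7(y² + 20y) = -604
Complete the square: 16(x - 1)² + 7(y + 10)² = -604 + 16 + 700 = 112
Divide through by 112 to get (x - 1)²/7 + (y + 10)²/16 = 1.
Ellipse, center (1, -10), major axis vertical; a² = 16, b² = 7.
a = 4. Vertices at (h, k ± a).

(1, -14) and (1, -6)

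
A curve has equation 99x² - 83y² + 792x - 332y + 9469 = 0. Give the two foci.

(-4, -2 - √182) and (-4, -2 + √182)

Rearranging, 99(x² + 8x) -83(y² + 4y) = -9469.
99(x + 4)² -83(y + 2)² = -9469 + 1584 - 332 = -8217
Divide by -8217: (y + 2)²/99 - (x + 4)²/83 = 1
Hyperbola, center (-4, -2), transverse axis vertical; a² = 99, b² = 83.
c² = a² + b² = 99 + 83 = 182, so c = √182.
Foci lie on the vertical axis through the center: (h, k ± c).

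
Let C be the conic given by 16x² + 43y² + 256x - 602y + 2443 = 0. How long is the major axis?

2√43

Rearranging, 16(x² + 16x) + 43(y² - 14y) = -2443.
16(x + 8)² + 43(y - 7)² = -2443 + 1024 + 2107 = 688
Dividing both sides by 688: (x + 8)²/43 + (y - 7)²/16 = 1
Ellipse, center (-8, 7), major axis horizontal; a² = 43, b² = 16.
a² = 43 so a = √43; the major axis has length 2a = 2√43.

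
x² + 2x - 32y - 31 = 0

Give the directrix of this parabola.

y = -9

Only x is squared. Complete the square in x: (x + 1)² = 32(y + 1).
Vertex (-1, -1); 4p = 32 so p = 8. Opens up.
Directrix is the horizontal line y = k − p = -1 − (8) = -9.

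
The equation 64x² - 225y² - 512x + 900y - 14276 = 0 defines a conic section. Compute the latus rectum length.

Group the x- and y-terms: 64(x² - 8x) -225(y² - 4y) = 14276
Completing the square gives 64(x - 4)² -225(y - 2)² = 14276 + 1024 - 900 = 14400.
Divide by 14400: (x - 4)²/225 - (y - 2)²/64 = 1
Hyperbola, center (4, 2), transverse axis horizontal; a² = 225, b² = 64.
Latus rectum length = 2b²/a = 2·64/15 = 128/15.

128/15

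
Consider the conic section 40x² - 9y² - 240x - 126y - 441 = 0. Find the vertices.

Group: 40(x² - 6x) -9(y² + 14y) = 441
Complete the square in x and y: 40(x - 3)² -9(y + 7)² = 441 + 360 - 441 = 360
Divide by 360: (x - 3)²/9 - (y + 7)²/40 = 1
Hyperbola, center (3, -7), transverse axis horizontal; a² = 9, b² = 40.
a = 3. Vertices at (h ± a, k).

(0, -7) and (6, -7)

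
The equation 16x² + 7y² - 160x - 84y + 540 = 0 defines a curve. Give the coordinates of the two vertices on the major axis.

(5, 2) and (5, 10)

Rearranging, 16(x² - 10x) + 7(y² - 12y) = -540.
Complete the square in x and y: 16(x - 5)² + 7(y - 6)² = -540 + 400 + 252 = 112
Divide by 112: (x - 5)²/7 + (y - 6)²/16 = 1
Ellipse, center (5, 6), major axis vertical; a² = 16, b² = 7.
a = 4. Vertices at (h, k ± a).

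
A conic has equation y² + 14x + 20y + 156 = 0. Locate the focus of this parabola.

(-15/2, -10)

Only y is squared. Complete the square in y: (y + 10)² = -14(x + 4).
Vertex (-4, -10); 4p = -14 so p = -7/2. Opens left.
Focus is p units from the vertex along the axis: (h + p, k).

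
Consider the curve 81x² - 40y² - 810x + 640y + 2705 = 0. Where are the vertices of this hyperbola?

(5, -1) and (5, 17)

Group: 81(x² - 10x) -40(y² - 16y) = -2705
Completing the square gives 81(x - 5)² -40(y - 8)² = -2705 + 2025 - 2560 = -3240.
Divide by -3240: (y - 8)²/81 - (x - 5)²/40 = 1
Hyperbola, center (5, 8), transverse axis vertical; a² = 81, b² = 40.
a = 9. Vertices at (h, k ± a).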